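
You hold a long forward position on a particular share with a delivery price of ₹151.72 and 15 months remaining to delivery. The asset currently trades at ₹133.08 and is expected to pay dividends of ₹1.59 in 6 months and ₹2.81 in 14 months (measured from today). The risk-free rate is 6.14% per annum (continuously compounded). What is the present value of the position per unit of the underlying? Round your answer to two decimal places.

-₹11.59

PV(remaining dividends) I = 1.59·e^(−0.0614·6/12) + 2.81·e^(−0.0614·14/12) = 4.1577
Current forward F = (S − I)·e^(rT) = (133.08 − 4.1577)·e^(0.0614·15/12) = 128.9223 × 1.079772 = 139.2067
Value (long) = (F − K)·e^(−rT) = (139.2067 − 151.72) × 0.926121 = -11.5888
Value = -₹11.59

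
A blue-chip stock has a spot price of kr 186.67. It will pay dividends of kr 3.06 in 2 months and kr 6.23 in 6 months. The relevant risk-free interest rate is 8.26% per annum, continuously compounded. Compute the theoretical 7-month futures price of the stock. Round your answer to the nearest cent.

PV(dividends) I = 3.06·e^(−0.0826·2/12) + 6.23·e^(−0.0826·6/12)
I = 3.0182 + 5.9779 = 8.9961
F = (S − I)·e^(rT) = (186.67 − 8.9961) · e^(0.0826·7/12)
= 177.6739 · e^0.048183 = 177.6739 × 1.049363 = kr 186.44

kr 186.44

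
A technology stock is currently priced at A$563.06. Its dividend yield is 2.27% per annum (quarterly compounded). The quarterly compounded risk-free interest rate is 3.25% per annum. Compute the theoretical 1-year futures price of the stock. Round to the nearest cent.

F = S · (1+r/4)^(4T) / (1+q/4)^(4T)
= 563.06 × 1.032898 / 1.022894 = 563.06 × 1.009780
F = A$568.57

A$568.57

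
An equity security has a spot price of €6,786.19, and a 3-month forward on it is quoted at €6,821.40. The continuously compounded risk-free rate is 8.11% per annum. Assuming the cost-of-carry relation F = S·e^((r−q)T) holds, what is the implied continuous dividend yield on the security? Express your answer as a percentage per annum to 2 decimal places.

6.04%

From F = S·e^((r−q)T): (r − q) = ln(F/S)/T
ln(6821.40/6786.19) = ln(1.005188) = 0.005175
(r − q) = 0.005175 / (3/12) = 0.020700
q = r − ln(F/S)/T = 0.0811 − 0.020700 = 0.060400
q = 6.04%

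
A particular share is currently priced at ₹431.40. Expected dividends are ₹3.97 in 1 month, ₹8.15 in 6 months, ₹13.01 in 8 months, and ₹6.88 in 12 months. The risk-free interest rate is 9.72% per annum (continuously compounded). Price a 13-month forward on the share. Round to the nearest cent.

PV(dividends) I = 3.97·e^(−0.0972·1/12) + 8.15·e^(−0.0972·6/12) + 13.01·e^(−0.0972·8/12) + 6.88·e^(−0.0972·12/12)
I = 3.9380 + 7.7634 + 12.1937 + 6.2427 = 30.1378
F = (S − I)·e^(rT) = (431.40 − 30.1378) · e^(0.0972·13/12)
= 401.2622 · e^0.105300 = 401.2622 × 1.111044 = ₹445.82

₹445.82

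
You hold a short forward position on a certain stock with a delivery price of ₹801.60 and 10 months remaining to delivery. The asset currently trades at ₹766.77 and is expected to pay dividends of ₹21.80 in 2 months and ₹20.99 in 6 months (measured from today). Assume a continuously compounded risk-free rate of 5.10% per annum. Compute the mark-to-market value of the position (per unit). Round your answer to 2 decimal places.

₹43.55

PV(remaining dividends) I = 21.80·e^(−0.0510·2/12) + 20.99·e^(−0.0510·6/12) = 42.0770
Current forward F = (S − I)·e^(rT) = (766.77 − 42.0770)·e^(0.0510·10/12) = 724.6930 × 1.043416 = 756.1563
Value (long) = (F − K)·e^(−rT) = (756.1563 − 801.60) × 0.958390 = -43.5528
Short position value = −(long value) = ₹43.55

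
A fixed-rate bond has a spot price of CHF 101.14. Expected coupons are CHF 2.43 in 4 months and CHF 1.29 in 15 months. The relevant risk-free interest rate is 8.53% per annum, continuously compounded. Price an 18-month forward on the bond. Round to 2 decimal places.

PV(coupons) I = 2.43·e^(−0.0853·4/12) + 1.29·e^(−0.0853·15/12)
I = 2.3619 + 1.1595 = 3.5214
F = (S − I)·e^(rT) = (101.14 − 3.5214) · e^(0.0853·18/12)
= 97.6186 · e^0.127950 = 97.6186 × 1.136496 = CHF 110.94

CHF 110.94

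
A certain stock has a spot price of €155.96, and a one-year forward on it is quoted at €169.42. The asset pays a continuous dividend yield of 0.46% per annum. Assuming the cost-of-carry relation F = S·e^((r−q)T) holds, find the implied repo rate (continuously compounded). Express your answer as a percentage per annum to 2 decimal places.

8.74%

From F = S·e^((r−q)T): (r − q) = ln(F/S)/T
ln(169.42/155.96) = ln(1.086304) = 0.082781
(r − q) = 0.082781 / (12/12) = 0.082781
r = ln(F/S)/T + q = 0.082781 + 0.0046 = 0.087381
r = 8.74%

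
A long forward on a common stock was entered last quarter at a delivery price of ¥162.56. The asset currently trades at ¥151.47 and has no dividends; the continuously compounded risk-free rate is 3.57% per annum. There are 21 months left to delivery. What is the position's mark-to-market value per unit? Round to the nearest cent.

Current fair forward for the remaining 21 months: F = S·e^(r·T), r = 0.0357
F = 151.47 · e^(0.0357 × 21/12) = 151.47 × 1.064468 = 161.2350
Value of long forward = (F − K)·e^(−rT) = (161.2350 − 162.56) · e^(−0.0357·21/12)
= -1.3250 × 0.939437 = -1.24

-¥1.24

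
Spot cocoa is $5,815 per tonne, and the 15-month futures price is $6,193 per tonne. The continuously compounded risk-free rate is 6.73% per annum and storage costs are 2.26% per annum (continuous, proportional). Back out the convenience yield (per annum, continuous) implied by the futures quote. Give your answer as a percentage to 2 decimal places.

F = S·e^((r+u−y)T) ⇒ (r+u−y) = ln(F/S)/T
ln(6193/5815) = 0.062979; /T ⇒ 0.050383
y = r + u − ln(F/S)/T = 0.0673 + 0.0226 − 0.050383 = 0.039517
y = 3.95%

3.95%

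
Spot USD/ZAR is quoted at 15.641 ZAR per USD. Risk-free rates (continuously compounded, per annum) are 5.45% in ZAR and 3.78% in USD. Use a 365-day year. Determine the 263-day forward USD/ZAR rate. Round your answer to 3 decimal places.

15.830

F = S·e^((r_ZAR − r_USD)T) = 15.641 · e^((0.0545 − 0.0378) × 263/365)
= 15.641 · e^0.012033 = 15.641 × 1.012106
F = 15.830 ZAR per USD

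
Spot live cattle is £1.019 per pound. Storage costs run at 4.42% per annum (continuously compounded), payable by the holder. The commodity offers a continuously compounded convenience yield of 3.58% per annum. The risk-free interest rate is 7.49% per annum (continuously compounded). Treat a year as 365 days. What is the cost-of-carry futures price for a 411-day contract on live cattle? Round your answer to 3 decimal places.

£1.119 per pound

Net carry = r + u − y = 0.0749 + 0.0442 − 0.0358 = 0.0833
F = S·e^((r+u−y)T) = 1.019 · e^(0.0833 × 411/365) = 1.019 · e^0.093798
= 1.019 × 1.098338 = £1.119 per pound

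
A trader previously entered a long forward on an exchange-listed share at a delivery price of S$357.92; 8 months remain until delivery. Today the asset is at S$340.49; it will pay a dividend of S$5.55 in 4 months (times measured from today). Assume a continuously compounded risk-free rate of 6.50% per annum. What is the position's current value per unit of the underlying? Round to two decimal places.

-S$7.68

PV(remaining dividends) I = 5.55·e^(−0.0650·4/12) = 5.4310
Current forward F = (S − I)·e^(rT) = (340.49 − 5.4310)·e^(0.0650·8/12) = 335.0590 × 1.044286 = 349.8974
Value (long) = (F − K)·e^(−rT) = (349.8974 − 357.92) × 0.957592 = -7.6824
Value = -S$7.68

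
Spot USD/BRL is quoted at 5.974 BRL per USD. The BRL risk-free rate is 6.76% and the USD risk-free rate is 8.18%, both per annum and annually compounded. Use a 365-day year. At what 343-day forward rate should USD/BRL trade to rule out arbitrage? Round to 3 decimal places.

5.900

By covered interest parity, F = S · (1+r_BRL)^T / (1+r_USD)^T
= 5.974 × 1.063399 / 1.076685 = 5.974 × 0.987660
F = 5.900 BRL per USD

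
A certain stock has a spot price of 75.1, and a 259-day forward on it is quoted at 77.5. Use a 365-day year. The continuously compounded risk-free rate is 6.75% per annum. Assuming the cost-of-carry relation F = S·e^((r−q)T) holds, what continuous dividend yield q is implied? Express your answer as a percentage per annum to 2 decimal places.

2.32%

From F = S·e^((r−q)T): (r − q) = ln(F/S)/T
ln(77.5/75.1) = ln(1.031957) = 0.031457
(r − q) = 0.031457 / (259/365) = 0.044331
q = r − ln(F/S)/T = 0.0675 − 0.044331 = 0.023169
q = 2.32%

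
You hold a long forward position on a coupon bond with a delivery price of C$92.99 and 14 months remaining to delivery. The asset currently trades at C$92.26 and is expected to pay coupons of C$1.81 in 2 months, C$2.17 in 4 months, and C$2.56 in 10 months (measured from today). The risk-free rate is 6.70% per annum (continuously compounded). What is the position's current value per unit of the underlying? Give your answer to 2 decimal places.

-C$0.07

PV(remaining coupons) I = 1.81·e^(−0.0670·2/12) + 2.17·e^(−0.0670·4/12) + 2.56·e^(−0.0670·10/12) = 6.3330
Current forward F = (S − I)·e^(rT) = (92.26 − 6.3330)·e^(0.0670·14/12) = 85.9270 × 1.081303 = 92.9131
Value (long) = (F − K)·e^(−rT) = (92.9131 − 92.99) × 0.924810 = -0.0711
Value = -C$0.07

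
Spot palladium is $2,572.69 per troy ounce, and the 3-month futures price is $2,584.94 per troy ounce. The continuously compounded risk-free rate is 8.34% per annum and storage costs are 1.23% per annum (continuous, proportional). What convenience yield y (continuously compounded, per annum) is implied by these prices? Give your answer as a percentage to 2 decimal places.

F = S·e^((r+u−y)T) ⇒ (r+u−y) = ln(F/S)/T
ln(2584.94/2572.69) = 0.004750; /T ⇒ 0.019000
y = r + u − ln(F/S)/T = 0.0834 + 0.0123 − 0.019000 = 0.076700
y = 7.67%

7.67%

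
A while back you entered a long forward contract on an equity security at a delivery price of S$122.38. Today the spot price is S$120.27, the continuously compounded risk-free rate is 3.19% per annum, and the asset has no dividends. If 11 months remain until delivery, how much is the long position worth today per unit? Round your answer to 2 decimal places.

Current fair forward for the remaining 11 months: F = S·e^(r·T), r = 0.0319
F = 120.27 · e^(0.0319 × 11/12) = 120.27 × 1.029673 = 123.8388
Value of long forward = (F − K)·e^(−rT) = (123.8388 − 122.38) · e^(−0.0319·11/12)
= 1.4588 × 0.971182 = 1.42

S$1.42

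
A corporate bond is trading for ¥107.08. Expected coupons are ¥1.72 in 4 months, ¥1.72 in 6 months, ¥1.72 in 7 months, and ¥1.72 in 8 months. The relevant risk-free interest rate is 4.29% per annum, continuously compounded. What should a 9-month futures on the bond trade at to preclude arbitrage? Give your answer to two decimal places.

¥103.63

PV(coupons) I = 1.72·e^(−0.0429·4/12) + 1.72·e^(−0.0429·6/12) + 1.72·e^(−0.0429·7/12) + 1.72·e^(−0.0429·8/12)
I = 1.6956 + 1.6835 + 1.6775 + 1.6715 = 6.7281
F = (S − I)·e^(rT) = (107.08 − 6.7281) · e^(0.0429·9/12)
= 100.3519 · e^0.032175 = 100.3519 × 1.032698 = ¥103.63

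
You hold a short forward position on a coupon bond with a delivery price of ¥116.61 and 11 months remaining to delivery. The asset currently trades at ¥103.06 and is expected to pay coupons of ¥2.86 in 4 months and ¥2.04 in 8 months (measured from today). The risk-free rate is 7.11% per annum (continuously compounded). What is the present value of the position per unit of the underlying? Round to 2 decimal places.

PV(remaining coupons) I = 2.86·e^(−0.0711·4/12) + 2.04·e^(−0.0711·8/12) = 4.7386
Current forward F = (S − I)·e^(rT) = (103.06 − 4.7386)·e^(0.0711·11/12) = 98.3214 × 1.067346 = 104.9430
Value (long) = (F − K)·e^(−rT) = (104.9430 − 116.61) × 0.936903 = -10.9308
Short position value = −(long value) = ¥10.93

¥10.93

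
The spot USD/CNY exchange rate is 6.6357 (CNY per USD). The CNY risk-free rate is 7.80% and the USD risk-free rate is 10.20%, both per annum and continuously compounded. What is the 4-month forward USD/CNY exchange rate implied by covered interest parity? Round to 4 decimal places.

6.5828

F = S·e^((r_CNY − r_USD)T) = 6.6357 · e^((0.0780 − 0.1020) × 4/12)
= 6.6357 · e^-0.008000 = 6.6357 × 0.992032
F = 6.5828 CNY per USD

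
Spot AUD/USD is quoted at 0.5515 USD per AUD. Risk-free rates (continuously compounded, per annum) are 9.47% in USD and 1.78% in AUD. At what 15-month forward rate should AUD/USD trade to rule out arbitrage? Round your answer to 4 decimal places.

F = S·e^((r_USD − r_AUD)T) = 0.5515 · e^((0.0947 − 0.0178) × 15/12)
= 0.5515 · e^0.096125 = 0.5515 × 1.100897
F = 0.6071 USD per AUD

0.6071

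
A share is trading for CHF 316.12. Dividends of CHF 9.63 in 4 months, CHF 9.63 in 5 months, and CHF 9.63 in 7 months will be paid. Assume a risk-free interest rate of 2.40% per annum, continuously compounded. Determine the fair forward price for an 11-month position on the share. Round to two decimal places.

CHF 293.93

PV(dividends) I = 9.63·e^(−0.0240·4/12) + 9.63·e^(−0.0240·5/12) + 9.63·e^(−0.0240·7/12)
I = 9.5533 + 9.5342 + 9.4961 = 28.5836
F = (S − I)·e^(rT) = (316.12 − 28.5836) · e^(0.0240·11/12)
= 287.5364 · e^0.022000 = 287.5364 × 1.022244 = CHF 293.93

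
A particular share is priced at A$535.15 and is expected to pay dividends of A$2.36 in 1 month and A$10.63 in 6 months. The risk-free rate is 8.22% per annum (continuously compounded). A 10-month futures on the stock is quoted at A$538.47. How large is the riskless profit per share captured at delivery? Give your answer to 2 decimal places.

PV(dividends) I = 2.36·e^(−0.0822·1/12) + 10.63·e^(−0.0822·6/12) = 12.5459
Fair futures F* = (S − I)·e^(rT) = (535.15 − 12.5459)·e^0.068500 = 522.6041 × 1.070901 = 559.6573
Market A$538.47 < fair 559.6573: forward underpriced → reverse cash-and-carry (short the stock, invest proceeds at r, pay the dividends, go long the forward).
Profit at T = |F_mkt − F*| = |538.47 − 559.6573| = A$21.19 per share

A$21.19 per share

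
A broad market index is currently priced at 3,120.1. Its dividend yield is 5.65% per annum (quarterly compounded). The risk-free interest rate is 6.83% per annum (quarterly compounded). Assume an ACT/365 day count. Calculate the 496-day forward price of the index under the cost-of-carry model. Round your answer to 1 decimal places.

F = S · (1+r/4)^(4T) / (1+q/4)^(4T)
= 3120.1 × 1.096397 / 1.079223 = 3120.1 × 1.015913
F = 3,169.8

3,169.8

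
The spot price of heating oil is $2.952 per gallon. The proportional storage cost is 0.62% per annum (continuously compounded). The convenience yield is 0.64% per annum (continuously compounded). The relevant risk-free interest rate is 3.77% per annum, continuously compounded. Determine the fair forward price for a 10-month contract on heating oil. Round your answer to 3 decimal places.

$3.046 per gallon

Net carry = r + u − y = 0.0377 + 0.0062 − 0.0064 = 0.0375
F = S·e^((r+u−y)T) = 2.952 · e^(0.0375 × 10/12) = 2.952 · e^0.031250
= 2.952 × 1.031743 = $3.046 per gallon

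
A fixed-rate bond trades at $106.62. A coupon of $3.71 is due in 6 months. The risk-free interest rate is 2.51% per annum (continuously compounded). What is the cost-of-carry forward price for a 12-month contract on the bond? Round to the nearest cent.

PV(coupons) I = 3.71·e^(−0.0251·6/12)
I = 3.6637
F = (S − I)·e^(rT) = (106.62 − 3.6637) · e^(0.0251·12/12)
= 102.9563 · e^0.025100 = 102.9563 × 1.025418 = $105.57

$105.57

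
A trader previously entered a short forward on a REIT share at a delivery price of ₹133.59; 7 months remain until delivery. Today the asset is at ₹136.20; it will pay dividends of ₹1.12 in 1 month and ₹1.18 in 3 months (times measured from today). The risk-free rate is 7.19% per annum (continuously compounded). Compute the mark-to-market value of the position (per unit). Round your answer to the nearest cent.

-₹5.82

PV(remaining dividends) I = 1.12·e^(−0.0719·1/12) + 1.18·e^(−0.0719·3/12) = 2.2723
Current forward F = (S − I)·e^(rT) = (136.20 − 2.2723)·e^(0.0719·7/12) = 133.9277 × 1.042834 = 139.6644
Value (long) = (F − K)·e^(−rT) = (139.6644 − 133.59) × 0.958926 = 5.8249
Short position value = −(long value) = -₹5.82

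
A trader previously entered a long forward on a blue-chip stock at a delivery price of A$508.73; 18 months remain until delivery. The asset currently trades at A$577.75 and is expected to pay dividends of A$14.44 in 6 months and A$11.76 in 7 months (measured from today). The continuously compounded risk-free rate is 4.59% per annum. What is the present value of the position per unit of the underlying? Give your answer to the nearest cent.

A$77.31

PV(remaining dividends) I = 14.44·e^(−0.0459·6/12) + 11.76·e^(−0.0459·7/12) = 25.5617
Current forward F = (S − I)·e^(rT) = (577.75 − 25.5617)·e^(0.0459·18/12) = 552.1883 × 1.071276 = 591.5461
Value (long) = (F − K)·e^(−rT) = (591.5461 − 508.73) × 0.933467 = 77.3061
Value = A$77.31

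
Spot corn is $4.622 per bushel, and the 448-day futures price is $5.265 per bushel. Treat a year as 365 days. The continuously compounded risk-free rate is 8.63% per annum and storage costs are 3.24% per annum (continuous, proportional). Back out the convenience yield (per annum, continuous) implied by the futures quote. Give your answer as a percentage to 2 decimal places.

F = S·e^((r+u−y)T) ⇒ (r+u−y) = ln(F/S)/T
ln(5.265/4.622) = 0.130254; /T ⇒ 0.106122
y = r + u − ln(F/S)/T = 0.0863 + 0.0324 − 0.106122 = 0.012578
y = 1.26%

1.26%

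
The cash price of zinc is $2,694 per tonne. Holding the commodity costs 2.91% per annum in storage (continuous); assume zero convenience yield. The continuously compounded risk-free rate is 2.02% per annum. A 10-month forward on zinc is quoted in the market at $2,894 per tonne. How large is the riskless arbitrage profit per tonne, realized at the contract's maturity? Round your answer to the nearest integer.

$87 per tonne

Fair forward: F* = S·e^(carry·T), with carry = (r + u) = 0.0202 + 0.0291 = 0.0493
F* = 2694 · e^(0.0493 × 10/12) = 2694 · e^0.041083 = 2694 × 1.041939 = $2806.9837
Market $2894 > fair $2806.9837: forward overpriced → cash-and-carry (buy spot, short the forward).
At maturity, profit = |F_mkt − F*| = |2894 − 2806.9837| = $87 per tonne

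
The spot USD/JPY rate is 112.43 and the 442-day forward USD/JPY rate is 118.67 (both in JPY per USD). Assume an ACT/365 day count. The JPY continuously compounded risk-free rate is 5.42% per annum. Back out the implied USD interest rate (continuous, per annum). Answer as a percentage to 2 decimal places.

0.96%

F = S·e^((r_JPY − r_USD)T) ⇒ r_USD = r_JPY − ln(F/S)/T
ln(118.67/112.43) = 0.054016; /(442/365) = 0.044606
r_USD = 0.0542 − 0.044606 = 0.009594
r_USD = 0.96%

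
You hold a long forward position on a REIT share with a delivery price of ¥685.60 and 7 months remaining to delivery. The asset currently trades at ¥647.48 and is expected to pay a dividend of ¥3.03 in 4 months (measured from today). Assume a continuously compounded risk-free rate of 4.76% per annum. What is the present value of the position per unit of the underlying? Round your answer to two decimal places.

-¥22.33

PV(remaining dividends) I = 3.03·e^(−0.0476·4/12) = 2.9823
Current forward F = (S − I)·e^(rT) = (647.48 − 2.9823)·e^(0.0476·7/12) = 644.4977 × 1.028156 = 662.6442
Value (long) = (F − K)·e^(−rT) = (662.6442 − 685.60) × 0.972615 = -22.3272
Value = -¥22.33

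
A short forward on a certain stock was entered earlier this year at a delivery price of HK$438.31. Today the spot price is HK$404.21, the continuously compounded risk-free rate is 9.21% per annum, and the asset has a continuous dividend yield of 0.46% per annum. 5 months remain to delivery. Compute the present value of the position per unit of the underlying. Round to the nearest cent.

Current fair forward for the remaining 5 months: F = S·e^((r − q)·T), (r − q) = 0.0921 − 0.0046 = 0.0875
F = 404.21 · e^(0.0875 × 5/12) = 404.21 × 1.037131 = 419.2187
Value of long forward = (F − K)·e^(−rT) = (419.2187 − 438.31) · e^(−0.0921·5/12)
= -19.0913 × 0.962352 = -18.37
Short position value = −(long value) = HK$18.37

HK$18.37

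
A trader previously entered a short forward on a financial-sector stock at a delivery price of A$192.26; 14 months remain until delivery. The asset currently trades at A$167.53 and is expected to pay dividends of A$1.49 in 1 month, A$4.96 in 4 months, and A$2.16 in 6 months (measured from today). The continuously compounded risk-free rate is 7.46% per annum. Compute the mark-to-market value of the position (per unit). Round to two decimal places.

A$17.10

PV(remaining dividends) I = 1.49·e^(−0.0746·1/12) + 4.96·e^(−0.0746·4/12) + 2.16·e^(−0.0746·6/12) = 8.3999
Current forward F = (S − I)·e^(rT) = (167.53 − 8.3999)·e^(0.0746·14/12) = 159.1301 × 1.090933 = 173.6003
Value (long) = (F − K)·e^(−rT) = (173.6003 − 192.26) × 0.916647 = -17.1044
Short position value = −(long value) = A$17.10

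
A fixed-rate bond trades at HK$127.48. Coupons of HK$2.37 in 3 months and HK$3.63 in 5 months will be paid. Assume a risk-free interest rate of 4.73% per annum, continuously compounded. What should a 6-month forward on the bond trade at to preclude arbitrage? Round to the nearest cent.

PV(coupons) I = 2.37·e^(−0.0473·3/12) + 3.63·e^(−0.0473·5/12)
I = 2.3421 + 3.5592 = 5.9013
F = (S − I)·e^(rT) = (127.48 − 5.9013) · e^(0.0473·6/12)
= 121.5787 · e^0.023650 = 121.5787 × 1.023932 = HK$124.49

HK$124.49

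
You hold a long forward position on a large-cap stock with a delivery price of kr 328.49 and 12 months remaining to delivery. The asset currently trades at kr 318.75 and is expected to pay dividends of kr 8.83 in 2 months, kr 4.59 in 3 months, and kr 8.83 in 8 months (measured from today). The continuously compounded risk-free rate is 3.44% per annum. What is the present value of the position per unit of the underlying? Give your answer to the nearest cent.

-kr 20.59

PV(remaining dividends) I = 8.83·e^(−0.0344·2/12) + 4.59·e^(−0.0344·3/12) + 8.83·e^(−0.0344·8/12) = 21.9600
Current forward F = (S − I)·e^(rT) = (318.75 − 21.9600)·e^(0.0344·12/12) = 296.7900 × 1.034999 = 307.1774
Value (long) = (F − K)·e^(−rT) = (307.1774 − 328.49) × 0.966185 = -20.5919
Value = -kr 20.59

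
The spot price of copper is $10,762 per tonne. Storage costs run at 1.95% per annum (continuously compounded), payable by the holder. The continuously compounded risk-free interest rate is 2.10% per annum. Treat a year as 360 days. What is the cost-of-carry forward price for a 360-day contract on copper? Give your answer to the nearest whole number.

Net carry = r + u − y = 0.0210 + 0.0195 − 0.0000 = 0.0405
F = S·e^((r+u−y)T) = 10762 · e^(0.0405 × 360/360) = 10762 · e^0.040500
= 10762 × 1.041331 = $11,207 per tonne

$11,207 per tonne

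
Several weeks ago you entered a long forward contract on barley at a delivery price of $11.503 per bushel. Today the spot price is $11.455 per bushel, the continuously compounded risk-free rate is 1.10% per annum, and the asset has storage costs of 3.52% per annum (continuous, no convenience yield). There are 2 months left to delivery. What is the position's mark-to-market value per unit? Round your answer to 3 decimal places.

Current fair forward for the remaining 2 months: F = S·e^((r + u)·T), (r + u) = 0.0110 + 0.0352 = 0.0462
F = 11.455 · e^(0.0462 × 2/12) = 11.455 × 1.007730 = 11.5435
Value of long forward = (F − K)·e^(−rT) = (11.5435 − 11.503) · e^(−0.0110·2/12)
= 0.0405 × 0.998168 = 0.040

$0.040 per bushel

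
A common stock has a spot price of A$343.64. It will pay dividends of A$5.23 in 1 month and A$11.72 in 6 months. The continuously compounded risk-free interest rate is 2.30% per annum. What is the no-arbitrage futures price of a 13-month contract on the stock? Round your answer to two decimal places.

A$335.08

PV(dividends) I = 5.23·e^(−0.0230·1/12) + 11.72·e^(−0.0230·6/12)
I = 5.2200 + 11.5860 = 16.8060
F = (S − I)·e^(rT) = (343.64 − 16.8060) · e^(0.0230·13/12)
= 326.8340 · e^0.024917 = 326.8340 × 1.025230 = A$335.08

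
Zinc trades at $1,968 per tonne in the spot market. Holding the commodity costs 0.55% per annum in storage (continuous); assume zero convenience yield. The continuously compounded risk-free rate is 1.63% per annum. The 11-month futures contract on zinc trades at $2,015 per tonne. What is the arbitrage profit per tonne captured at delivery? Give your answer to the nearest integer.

$7 per tonne

Fair futures: F* = S·e^(carry·T), with carry = (r + u) = 0.0163 + 0.0055 = 0.0218
F* = 1968 · e^(0.0218 × 11/12) = 1968 · e^0.019983 = 1968 × 1.020184 = $2007.7221
Market $2015 > fair $2007.7221: forward overpriced → cash-and-carry (buy spot, short the forward).
At maturity, profit = |F_mkt − F*| = |2015 − 2007.7221| = $7 per tonne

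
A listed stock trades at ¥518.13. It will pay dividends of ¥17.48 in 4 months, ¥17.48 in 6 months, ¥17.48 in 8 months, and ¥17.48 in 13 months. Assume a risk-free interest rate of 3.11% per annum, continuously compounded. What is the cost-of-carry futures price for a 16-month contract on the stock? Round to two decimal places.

PV(dividends) I = 17.48·e^(−0.0311·4/12) + 17.48·e^(−0.0311·6/12) + 17.48·e^(−0.0311·8/12) + 17.48·e^(−0.0311·13/12)
I = 17.2997 + 17.2103 + 17.1213 + 16.9009 = 68.5322
F = (S − I)·e^(rT) = (518.13 − 68.5322) · e^(0.0311·16/12)
= 449.5978 · e^0.041467 = 449.5978 × 1.042339 = ¥468.63

¥468.63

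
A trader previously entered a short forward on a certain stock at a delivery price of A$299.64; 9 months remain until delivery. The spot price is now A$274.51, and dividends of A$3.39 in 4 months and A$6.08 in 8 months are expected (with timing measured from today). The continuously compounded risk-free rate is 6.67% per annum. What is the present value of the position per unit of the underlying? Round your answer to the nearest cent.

A$19.64

PV(remaining dividends) I = 3.39·e^(−0.0667·4/12) + 6.08·e^(−0.0667·8/12) = 9.1310
Current forward F = (S − I)·e^(rT) = (274.51 − 9.1310)·e^(0.0667·9/12) = 265.3790 × 1.051297 = 278.9921
Value (long) = (F − K)·e^(−rT) = (278.9921 − 299.64) × 0.951206 = -19.6404
Short position value = −(long value) = A$19.64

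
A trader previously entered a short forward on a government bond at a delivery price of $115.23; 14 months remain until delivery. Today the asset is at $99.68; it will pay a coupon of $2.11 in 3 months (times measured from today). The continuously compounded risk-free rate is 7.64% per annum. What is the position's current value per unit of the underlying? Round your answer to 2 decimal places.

$7.79

PV(remaining coupons) I = 2.11·e^(−0.0764·3/12) = 2.0701
Current forward F = (S − I)·e^(rT) = (99.68 − 2.0701)·e^(0.0764·14/12) = 97.6099 × 1.093226 = 106.7097
Value (long) = (F − K)·e^(−rT) = (106.7097 − 115.23) × 0.914724 = -7.7937
Short position value = −(long value) = $7.79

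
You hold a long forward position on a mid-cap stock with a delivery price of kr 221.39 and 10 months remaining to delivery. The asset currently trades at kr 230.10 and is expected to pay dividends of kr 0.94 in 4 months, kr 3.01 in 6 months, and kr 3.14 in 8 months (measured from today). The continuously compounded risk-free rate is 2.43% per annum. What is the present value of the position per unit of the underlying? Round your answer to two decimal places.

PV(remaining dividends) I = 0.94·e^(−0.0243·4/12) + 3.01·e^(−0.0243·6/12) + 3.14·e^(−0.0243·8/12) = 6.9956
Current forward F = (S − I)·e^(rT) = (230.10 − 6.9956)·e^(0.0243·10/12) = 223.1044 × 1.020456 = 227.6682
Value (long) = (F − K)·e^(−rT) = (227.6682 − 221.39) × 0.979954 = 6.1523
Value = kr 6.15

kr 6.15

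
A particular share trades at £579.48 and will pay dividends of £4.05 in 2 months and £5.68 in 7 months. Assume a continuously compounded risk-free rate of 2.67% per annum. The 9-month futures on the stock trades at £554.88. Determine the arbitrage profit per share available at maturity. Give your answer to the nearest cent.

£26.50 per share

PV(dividends) I = 4.05·e^(−0.0267·2/12) + 5.68·e^(−0.0267·7/12) = 9.6242
Fair futures F* = (S − I)·e^(rT) = (579.48 − 9.6242)·e^0.020025 = 569.8558 × 1.020227 = 581.3823
Market £554.88 < fair 581.3823: forward underpriced → reverse cash-and-carry (short the stock, invest proceeds at r, pay the dividends, go long the forward).
Profit at T = |F_mkt − F*| = |554.88 − 581.3823| = £26.50 per share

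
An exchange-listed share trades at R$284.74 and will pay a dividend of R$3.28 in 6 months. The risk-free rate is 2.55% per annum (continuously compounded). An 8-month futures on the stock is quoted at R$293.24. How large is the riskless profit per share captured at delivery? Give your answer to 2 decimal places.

PV(dividends) I = 3.28·e^(−0.0255·6/12) = 3.2384
Fair futures F* = (S − I)·e^(rT) = (284.74 − 3.2384)·e^0.017000 = 281.5016 × 1.017145 = 286.3279
Market R$293.24 > fair 286.3279: forward overpriced → cash-and-carry (borrow at r, buy the stock and collect the dividends, short the forward).
Profit at T = |F_mkt − F*| = |293.24 − 286.3279| = R$6.91 per share

R$6.91 per share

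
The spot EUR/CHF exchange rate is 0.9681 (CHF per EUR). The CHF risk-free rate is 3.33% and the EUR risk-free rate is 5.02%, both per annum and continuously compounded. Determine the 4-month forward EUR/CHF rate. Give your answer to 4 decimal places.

F = S·e^((r_CHF − r_EUR)T) = 0.9681 · e^((0.0333 − 0.0502) × 4/12)
= 0.9681 · e^-0.005633 = 0.9681 × 0.994383
F = 0.9627 CHF per EUR

0.9627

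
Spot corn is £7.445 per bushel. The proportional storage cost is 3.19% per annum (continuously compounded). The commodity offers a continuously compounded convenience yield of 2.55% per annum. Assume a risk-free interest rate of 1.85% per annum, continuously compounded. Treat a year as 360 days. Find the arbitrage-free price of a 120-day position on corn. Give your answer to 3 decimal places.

£7.507 per bushel

Net carry = r + u − y = 0.0185 + 0.0319 − 0.0255 = 0.0249
F = S·e^((r+u−y)T) = 7.445 · e^(0.0249 × 120/360) = 7.445 · e^0.008300
= 7.445 × 1.008335 = £7.507 per bushel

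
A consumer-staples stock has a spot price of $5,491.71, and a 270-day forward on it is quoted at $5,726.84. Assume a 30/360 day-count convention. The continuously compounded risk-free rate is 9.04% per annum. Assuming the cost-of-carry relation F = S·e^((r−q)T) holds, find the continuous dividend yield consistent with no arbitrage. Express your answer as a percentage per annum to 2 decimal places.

From F = S·e^((r−q)T): (r − q) = ln(F/S)/T
ln(5726.84/5491.71) = ln(1.042815) = 0.041924
(r − q) = 0.041924 / (270/360) = 0.055899
q = r − ln(F/S)/T = 0.0904 − 0.055899 = 0.034501
q = 3.45%

3.45%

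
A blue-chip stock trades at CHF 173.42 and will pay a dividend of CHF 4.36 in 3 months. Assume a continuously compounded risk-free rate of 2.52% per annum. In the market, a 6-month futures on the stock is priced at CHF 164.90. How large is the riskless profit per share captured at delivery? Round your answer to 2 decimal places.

CHF 6.33 per share

PV(dividends) I = 4.36·e^(−0.0252·3/12) = 4.3326
Fair futures F* = (S − I)·e^(rT) = (173.42 − 4.3326)·e^0.012600 = 169.0874 × 1.012680 = 171.2314
Market CHF 164.90 < fair 171.2314: forward underpriced → reverse cash-and-carry (short the stock, invest proceeds at r, pay the dividends, go long the forward).
Profit at T = |F_mkt − F*| = |164.90 − 171.2314| = CHF 6.33 per share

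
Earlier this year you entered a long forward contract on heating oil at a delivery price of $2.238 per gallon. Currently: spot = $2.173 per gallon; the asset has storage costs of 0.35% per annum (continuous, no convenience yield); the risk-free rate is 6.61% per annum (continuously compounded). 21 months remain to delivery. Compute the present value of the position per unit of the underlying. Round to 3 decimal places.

Current fair forward for the remaining 21 months: F = S·e^((r + u)·T), (r + u) = 0.0661 + 0.0035 = 0.0696
F = 2.173 · e^(0.0696 × 21/12) = 2.173 × 1.129528 = 2.4545
Value of long forward = (F − K)·e^(−rT) = (2.4545 − 2.238) · e^(−0.0661·21/12)
= 0.2165 × 0.890765 = 0.193

$0.193 per gallon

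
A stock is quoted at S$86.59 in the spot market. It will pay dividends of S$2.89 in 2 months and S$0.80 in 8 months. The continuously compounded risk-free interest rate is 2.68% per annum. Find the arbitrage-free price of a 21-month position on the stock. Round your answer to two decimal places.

PV(dividends) I = 2.89·e^(−0.0268·2/12) + 0.80·e^(−0.0268·8/12)
I = 2.8771 + 0.7858 = 3.6629
F = (S − I)·e^(rT) = (86.59 − 3.6629) · e^(0.0268·21/12)
= 82.9271 · e^0.046900 = 82.9271 × 1.048017 = S$86.91

S$86.91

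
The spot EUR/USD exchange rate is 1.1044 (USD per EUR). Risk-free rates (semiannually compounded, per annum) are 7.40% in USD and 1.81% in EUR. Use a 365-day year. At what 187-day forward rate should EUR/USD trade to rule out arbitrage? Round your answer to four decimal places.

By covered interest parity, F = S · (1+r_USD/2)^(2T) / (1+r_EUR/2)^(2T)
= 1.1044 × 1.037929 / 1.009274 = 1.1044 × 1.028392
F = 1.1358 USD per EUR

1.1358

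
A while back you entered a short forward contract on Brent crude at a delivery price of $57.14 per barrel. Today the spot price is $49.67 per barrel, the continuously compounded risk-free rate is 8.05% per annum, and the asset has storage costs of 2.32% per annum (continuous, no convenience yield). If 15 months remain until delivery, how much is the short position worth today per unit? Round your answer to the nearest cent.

Current fair forward for the remaining 15 months: F = S·e^((r + u)·T), (r + u) = 0.0805 + 0.0232 = 0.1037
F = 49.67 · e^(0.1037 × 15/12) = 49.67 × 1.138401 = 56.5444
Value of long forward = (F − K)·e^(−rT) = (56.5444 − 57.14) · e^(−0.0805·15/12)
= -0.5956 × 0.904272 = -0.54
Short position value = −(long value) = $0.54

$0.54 per barrel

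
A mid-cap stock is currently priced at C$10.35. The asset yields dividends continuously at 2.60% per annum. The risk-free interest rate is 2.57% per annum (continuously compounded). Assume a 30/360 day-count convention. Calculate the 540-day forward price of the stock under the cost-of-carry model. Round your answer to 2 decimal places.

F = S·e^((r − q)T) = 10.35 · e^((0.0257 − 0.0260) × 540/360)
= 10.35 · e^-0.000450 = 10.35 × 0.999550
F = C$10.35

C$10.35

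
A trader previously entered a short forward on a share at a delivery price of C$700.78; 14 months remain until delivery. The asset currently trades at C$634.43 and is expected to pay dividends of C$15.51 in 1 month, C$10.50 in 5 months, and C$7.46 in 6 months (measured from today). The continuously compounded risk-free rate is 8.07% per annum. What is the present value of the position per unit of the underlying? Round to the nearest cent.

C$36.11

PV(remaining dividends) I = 15.51·e^(−0.0807·1/12) + 10.50·e^(−0.0807·5/12) + 7.46·e^(−0.0807·6/12) = 32.7238
Current forward F = (S − I)·e^(rT) = (634.43 − 32.7238)·e^(0.0807·14/12) = 601.7062 × 1.098725 = 661.1096
Value (long) = (F − K)·e^(−rT) = (661.1096 − 700.78) × 0.910146 = -36.1059
Short position value = −(long value) = C$36.11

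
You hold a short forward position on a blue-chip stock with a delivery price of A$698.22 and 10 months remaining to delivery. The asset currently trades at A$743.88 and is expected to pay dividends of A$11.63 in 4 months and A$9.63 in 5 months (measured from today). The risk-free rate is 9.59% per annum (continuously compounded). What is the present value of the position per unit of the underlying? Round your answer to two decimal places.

-A$78.77

PV(remaining dividends) I = 11.63·e^(−0.0959·4/12) + 9.63·e^(−0.0959·5/12) = 20.5169
Current forward F = (S − I)·e^(rT) = (743.88 − 20.5169)·e^(0.0959·10/12) = 723.3631 × 1.083197 = 783.5447
Value (long) = (F − K)·e^(−rT) = (783.5447 − 698.22) × 0.923193 = 78.7712
Short position value = −(long value) = -A$78.77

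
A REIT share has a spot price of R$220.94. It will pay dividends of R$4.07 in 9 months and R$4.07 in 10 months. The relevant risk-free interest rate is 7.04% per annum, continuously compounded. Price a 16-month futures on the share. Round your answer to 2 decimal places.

PV(dividends) I = 4.07·e^(−0.0704·9/12) + 4.07·e^(−0.0704·10/12)
I = 3.8607 + 3.8381 = 7.6988
F = (S − I)·e^(rT) = (220.94 − 7.6988) · e^(0.0704·16/12)
= 213.2412 · e^0.093867 = 213.2412 × 1.098414 = R$234.23

R$234.23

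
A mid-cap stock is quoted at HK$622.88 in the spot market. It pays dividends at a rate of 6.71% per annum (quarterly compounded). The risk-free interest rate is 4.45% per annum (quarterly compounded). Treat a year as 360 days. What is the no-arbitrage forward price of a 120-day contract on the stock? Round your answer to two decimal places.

F = S · (1+r/4)^(4T) / (1+q/4)^(4T)
= 622.88 × 1.014861 / 1.022429 = 622.88 × 0.992598
F = HK$618.27

HK$618.27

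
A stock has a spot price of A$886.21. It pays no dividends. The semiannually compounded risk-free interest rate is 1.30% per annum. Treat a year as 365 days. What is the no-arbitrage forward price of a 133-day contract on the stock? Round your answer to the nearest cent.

F = S · (1+r/2)^(2T)
= 886.21 × 1.004733
F = A$890.40

A$890.40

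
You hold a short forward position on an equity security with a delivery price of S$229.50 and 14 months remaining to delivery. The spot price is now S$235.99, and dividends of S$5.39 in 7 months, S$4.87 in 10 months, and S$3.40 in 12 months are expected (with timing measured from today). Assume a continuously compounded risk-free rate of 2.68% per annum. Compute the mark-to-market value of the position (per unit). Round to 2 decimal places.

-S$0.18

PV(remaining dividends) I = 5.39·e^(−0.0268·7/12) + 4.87·e^(−0.0268·10/12) + 3.40·e^(−0.0268·12/12) = 13.3789
Current forward F = (S − I)·e^(rT) = (235.99 − 13.3789)·e^(0.0268·14/12) = 222.6111 × 1.031761 = 229.6815
Value (long) = (F − K)·e^(−rT) = (229.6815 − 229.50) × 0.969217 = 0.1759
Short position value = −(long value) = -S$0.18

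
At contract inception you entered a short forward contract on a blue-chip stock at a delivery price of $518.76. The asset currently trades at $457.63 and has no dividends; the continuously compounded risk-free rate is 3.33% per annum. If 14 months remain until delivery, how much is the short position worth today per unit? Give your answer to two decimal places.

$41.36

Current fair forward for the remaining 14 months: F = S·e^(r·T), r = 0.0333
F = 457.63 · e^(0.0333 × 14/12) = 457.63 × 1.039615 = 475.7590
Value of long forward = (F − K)·e^(−rT) = (475.7590 − 518.76) · e^(−0.0333·14/12)
= -43.0010 × 0.961895 = -41.36
Short position value = −(long value) = $41.36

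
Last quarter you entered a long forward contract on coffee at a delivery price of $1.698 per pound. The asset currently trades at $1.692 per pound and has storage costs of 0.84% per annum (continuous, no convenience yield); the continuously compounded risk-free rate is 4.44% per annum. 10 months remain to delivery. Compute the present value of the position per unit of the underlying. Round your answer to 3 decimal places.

Current fair forward for the remaining 10 months: F = S·e^((r + u)·T), (r + u) = 0.0444 + 0.0084 = 0.0528
F = 1.692 · e^(0.0528 × 10/12) = 1.692 × 1.044982 = 1.7681
Value of long forward = (F − K)·e^(−rT) = (1.7681 − 1.698) · e^(−0.0444·10/12)
= 0.0701 × 0.963676 = 0.068

$0.068 per pound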